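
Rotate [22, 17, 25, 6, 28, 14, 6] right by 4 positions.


Right rotate by 4: [6, 28, 14, 6, 22, 17, 25]


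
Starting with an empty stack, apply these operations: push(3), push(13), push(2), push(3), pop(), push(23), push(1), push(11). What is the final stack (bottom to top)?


push(3) -> [3]
push(13) -> [3, 13]
push(2) -> [3, 13, 2]
push(3) -> [3, 13, 2, 3]
pop() returns 3 -> [3, 13, 2]
push(23) -> [3, 13, 2, 23]
push(1) -> [3, 13, 2, 23, 1]
push(11) -> [3, 13, 2, 23, 1, 11]
Final stack (bottom to top): [3, 13, 2, 23, 1, 11]


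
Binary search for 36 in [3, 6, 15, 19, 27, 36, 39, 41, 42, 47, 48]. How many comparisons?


Search for 36:
[0,10] mid=5 arr[5]=36
Total: 1 comparisons


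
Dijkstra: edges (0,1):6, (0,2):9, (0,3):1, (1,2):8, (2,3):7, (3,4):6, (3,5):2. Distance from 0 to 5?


Dijkstra from 0:
Distances: {0: 0, 1: 6, 2: 8, 3: 1, 4: 7, 5: 3}
Shortest distance to 5 = 3, path = [0, 3, 5]


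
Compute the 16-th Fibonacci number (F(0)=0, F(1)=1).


F(n)=F(n-1)+F(n-2)
...F(14)=377, F(15)=610, F(16)=987


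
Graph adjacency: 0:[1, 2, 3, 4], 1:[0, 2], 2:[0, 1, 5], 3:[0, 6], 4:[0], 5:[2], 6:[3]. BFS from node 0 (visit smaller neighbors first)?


BFS queue: start with [0]
Visit order: [0, 1, 2, 3, 4, 5, 6]


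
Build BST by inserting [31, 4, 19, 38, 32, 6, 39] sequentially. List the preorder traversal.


Root = 31; build tree by BST insertion.
Preorder traversal: [31, 4, 19, 6, 38, 32, 39]


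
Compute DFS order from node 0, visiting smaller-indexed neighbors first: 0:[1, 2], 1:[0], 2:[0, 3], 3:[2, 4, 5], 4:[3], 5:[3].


DFS stack-based: start with [0]
Visit order: [0, 1, 2, 3, 4, 5]


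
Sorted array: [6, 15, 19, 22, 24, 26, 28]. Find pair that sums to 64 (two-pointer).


Two pointers: lo=0, hi=6
No pair sums to 64


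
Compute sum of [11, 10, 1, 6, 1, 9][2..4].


Prefix sums: [0, 11, 21, 22, 28, 29, 38]
Sum[2..4] = prefix[5] - prefix[2] = 29 - 21 = 8


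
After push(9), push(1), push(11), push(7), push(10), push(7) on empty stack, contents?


push(9) -> [9]
push(1) -> [9, 1]
push(11) -> [9, 1, 11]
push(7) -> [9, 1, 11, 7]
push(10) -> [9, 1, 11, 7, 10]
push(7) -> [9, 1, 11, 7, 10, 7]
Final stack (bottom to top): [9, 1, 11, 7, 10, 7]


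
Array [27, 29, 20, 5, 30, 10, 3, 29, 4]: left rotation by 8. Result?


Left rotate by 8: [4, 27, 29, 20, 5, 30, 10, 3, 29]


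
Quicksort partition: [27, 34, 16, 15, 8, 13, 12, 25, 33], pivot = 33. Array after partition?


Elements <= 33 go left of pivot.
Result: [27, 16, 15, 8, 13, 12, 25, 33, 34], pivot at index 7


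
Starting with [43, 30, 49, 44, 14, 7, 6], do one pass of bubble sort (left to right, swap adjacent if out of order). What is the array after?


After one pass: [30, 43, 44, 14, 7, 6, 49]


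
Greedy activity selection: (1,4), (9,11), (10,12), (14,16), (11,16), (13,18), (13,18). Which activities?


Greedy: pick earliest-ending, then skip overlaps.
Selected (3 activities): [(1, 4), (9, 11), (14, 16)]


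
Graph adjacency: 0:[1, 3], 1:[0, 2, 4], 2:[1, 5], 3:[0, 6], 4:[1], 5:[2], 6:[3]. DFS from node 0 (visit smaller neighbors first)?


DFS stack-based: start with [0]
Visit order: [0, 1, 2, 5, 4, 3, 6]


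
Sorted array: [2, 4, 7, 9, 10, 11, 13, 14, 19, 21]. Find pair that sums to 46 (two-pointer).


Two pointers: lo=0, hi=9
No pair sums to 46


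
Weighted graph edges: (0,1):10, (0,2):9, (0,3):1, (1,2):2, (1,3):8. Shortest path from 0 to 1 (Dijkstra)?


Dijkstra from 0:
Distances: {0: 0, 1: 9, 2: 9, 3: 1}
Shortest distance to 1 = 9, path = [0, 3, 1]


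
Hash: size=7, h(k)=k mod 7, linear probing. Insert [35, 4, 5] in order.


Insertions: 35->slot 0; 4->slot 4; 5->slot 5
Table: [35, None, None, None, 4, 5, None]


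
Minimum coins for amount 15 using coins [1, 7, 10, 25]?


dp[0]=0; dp[i]=1+min(dp[i-c] for c in coins)
...dp[10]=1, dp[11]=2, dp[12]=3, dp[13]=4, dp[14]=2, dp[15]=3
Minimum coins for 15 = 3


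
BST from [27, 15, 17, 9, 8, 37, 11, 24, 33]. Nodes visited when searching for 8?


BST root = 27
Search for 8: compare at each node
Path: [27, 15, 9, 8]


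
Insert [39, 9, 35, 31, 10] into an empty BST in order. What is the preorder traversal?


Root = 39; build tree by BST insertion.
Preorder traversal: [39, 9, 35, 31, 10]


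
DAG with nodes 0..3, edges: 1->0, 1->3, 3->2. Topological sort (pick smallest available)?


Kahn's algorithm, process smallest node first
Order: [1, 0, 3, 2]


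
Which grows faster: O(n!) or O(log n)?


logarithmic grows slower than factorial
O(log n) is asymptotically smaller; O(n!) grows faster


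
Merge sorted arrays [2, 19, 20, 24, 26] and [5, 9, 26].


Compare heads, take smaller each step.
Merged: [2, 5, 9, 19, 20, 24, 26, 26]


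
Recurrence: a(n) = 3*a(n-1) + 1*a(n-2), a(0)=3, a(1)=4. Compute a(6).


Build bottom-up:
...a(4)=162, a(5)=535, a(6)=3*535+1*162=1767


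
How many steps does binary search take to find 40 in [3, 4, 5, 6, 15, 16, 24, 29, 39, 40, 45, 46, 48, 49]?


Search for 40:
[0,13] mid=6 arr[6]=24
[7,13] mid=10 arr[10]=45
[7,9] mid=8 arr[8]=39
[9,9] mid=9 arr[9]=40
Total: 4 comparisons


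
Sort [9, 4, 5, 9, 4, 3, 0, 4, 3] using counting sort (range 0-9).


Count array: [1, 0, 0, 2, 3, 1, 0, 0, 0, 2]
Reconstruct: [0, 3, 3, 4, 4, 4, 5, 9, 9]


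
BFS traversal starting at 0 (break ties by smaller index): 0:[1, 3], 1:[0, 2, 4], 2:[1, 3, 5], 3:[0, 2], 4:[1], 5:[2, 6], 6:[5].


BFS queue: start with [0]
Visit order: [0, 1, 3, 2, 4, 5, 6]


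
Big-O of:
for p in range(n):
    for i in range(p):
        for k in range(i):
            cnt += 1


Per nesting level: O(n) * O(n) [triangular over p] * O(n) [triangular over i] = O(n^3)
Complexity: O(n^3)


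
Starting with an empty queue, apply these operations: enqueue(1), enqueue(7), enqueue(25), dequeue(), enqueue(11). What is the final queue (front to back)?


enqueue(1) -> [1]
enqueue(7) -> [1, 7]
enqueue(25) -> [1, 7, 25]
dequeue() returns 1 -> [7, 25]
enqueue(11) -> [7, 25, 11]
Final queue (front to back): [7, 25, 11]


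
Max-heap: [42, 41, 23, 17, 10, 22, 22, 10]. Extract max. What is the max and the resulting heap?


Max = 42
Replace root with last, heapify down
Resulting heap: [41, 17, 23, 10, 10, 22, 22]


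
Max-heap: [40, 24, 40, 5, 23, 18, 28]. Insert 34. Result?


Append 34: [40, 24, 40, 5, 23, 18, 28, 34]
Bubble up: swap idx 7(34) with idx 3(5); swap idx 3(34) with idx 1(24)
Result: [40, 34, 40, 24, 23, 18, 28, 5]


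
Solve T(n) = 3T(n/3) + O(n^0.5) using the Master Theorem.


a=3, b=3, c=0.5. log_3(3)=1 > c=0.5. Case 1: O(n^log_b(a)) = O(n)
Complexity: O(n)


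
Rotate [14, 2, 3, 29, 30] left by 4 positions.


Left rotate by 4: [30, 14, 2, 3, 29]


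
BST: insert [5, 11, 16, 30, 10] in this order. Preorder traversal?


Root = 5; build tree by BST insertion.
Preorder traversal: [5, 11, 10, 16, 30]


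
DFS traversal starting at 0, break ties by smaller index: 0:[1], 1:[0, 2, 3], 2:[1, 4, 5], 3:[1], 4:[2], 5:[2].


DFS stack-based: start with [0]
Visit order: [0, 1, 2, 4, 5, 3]


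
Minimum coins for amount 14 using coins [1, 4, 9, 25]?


dp[0]=0; dp[i]=1+min(dp[i-c] for c in coins)
...dp[9]=1, dp[10]=2, dp[11]=3, dp[12]=3, dp[13]=2, dp[14]=3
Minimum coins for 14 = 3


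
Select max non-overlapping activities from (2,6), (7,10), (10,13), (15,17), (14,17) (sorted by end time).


Greedy: pick earliest-ending, then skip overlaps.
Selected (4 activities): [(2, 6), (7, 10), (10, 13), (15, 17)]


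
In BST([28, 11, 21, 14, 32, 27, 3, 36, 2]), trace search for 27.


BST root = 28
Search for 27: compare at each node
Path: [28, 11, 21, 27]


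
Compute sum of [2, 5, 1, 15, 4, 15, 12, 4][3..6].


Prefix sums: [0, 2, 7, 8, 23, 27, 42, 54, 58]
Sum[3..6] = prefix[7] - prefix[3] = 54 - 8 = 46


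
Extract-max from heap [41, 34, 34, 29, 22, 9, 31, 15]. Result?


Max = 41
Replace root with last, heapify down
Resulting heap: [34, 29, 34, 15, 22, 9, 31]


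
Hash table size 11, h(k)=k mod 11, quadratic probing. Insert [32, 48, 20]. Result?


Insertions: 32->slot 10; 48->slot 4; 20->slot 9
Table: [None, None, None, None, 48, None, None, None, None, 20, 32]


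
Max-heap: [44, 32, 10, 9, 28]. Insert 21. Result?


Append 21: [44, 32, 10, 9, 28, 21]
Bubble up: swap idx 5(21) with idx 2(10)
Result: [44, 32, 21, 9, 28, 10]


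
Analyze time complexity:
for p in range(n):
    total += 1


Per nesting level: O(n) = O(n)
Complexity: O(n)


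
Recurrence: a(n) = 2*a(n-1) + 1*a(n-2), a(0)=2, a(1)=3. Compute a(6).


Build bottom-up:
...a(4)=46, a(5)=111, a(6)=2*111+1*46=268


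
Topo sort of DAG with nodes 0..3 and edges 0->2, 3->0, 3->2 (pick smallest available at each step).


Kahn's algorithm, process smallest node first
Order: [1, 3, 0, 2]


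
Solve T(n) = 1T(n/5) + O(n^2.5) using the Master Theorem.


a=1, b=5, c=2.5. log_5(1)=0 < c=2.5. Case 3: O(n^c) = O(n^2.500)
Complexity: O(n^2.500)


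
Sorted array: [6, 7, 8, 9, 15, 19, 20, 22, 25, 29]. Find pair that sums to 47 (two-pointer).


Two pointers: lo=0, hi=9
Found pair: (22, 25) summing to 47


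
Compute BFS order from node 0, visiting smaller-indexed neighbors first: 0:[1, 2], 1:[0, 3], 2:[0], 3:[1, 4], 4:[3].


BFS queue: start with [0]
Visit order: [0, 1, 2, 3, 4]


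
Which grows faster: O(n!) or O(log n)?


logarithmic grows slower than factorial
O(log n) is asymptotically smaller; O(n!) grows faster


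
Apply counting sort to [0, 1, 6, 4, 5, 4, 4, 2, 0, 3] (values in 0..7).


Count array: [2, 1, 1, 1, 3, 1, 1, 0]
Reconstruct: [0, 0, 1, 2, 3, 4, 4, 4, 5, 6]


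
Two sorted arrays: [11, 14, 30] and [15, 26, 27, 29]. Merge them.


Compare heads, take smaller each step.
Merged: [11, 14, 15, 26, 27, 29, 30]


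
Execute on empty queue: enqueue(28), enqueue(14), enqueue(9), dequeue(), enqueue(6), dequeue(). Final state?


enqueue(28) -> [28]
enqueue(14) -> [28, 14]
enqueue(9) -> [28, 14, 9]
dequeue() returns 28 -> [14, 9]
enqueue(6) -> [14, 9, 6]
dequeue() returns 14 -> [9, 6]
Final queue (front to back): [9, 6]


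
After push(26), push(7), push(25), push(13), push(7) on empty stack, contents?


push(26) -> [26]
push(7) -> [26, 7]
push(25) -> [26, 7, 25]
push(13) -> [26, 7, 25, 13]
push(7) -> [26, 7, 25, 13, 7]
Final stack (bottom to top): [26, 7, 25, 13, 7]


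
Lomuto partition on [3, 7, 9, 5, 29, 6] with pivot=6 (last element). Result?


Elements <= 6 go left of pivot.
Result: [3, 5, 6, 7, 29, 9], pivot at index 2


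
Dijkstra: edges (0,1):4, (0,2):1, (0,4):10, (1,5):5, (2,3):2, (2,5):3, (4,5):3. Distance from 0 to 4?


Dijkstra from 0:
Distances: {0: 0, 1: 4, 2: 1, 3: 3, 4: 7, 5: 4}
Shortest distance to 4 = 7, path = [0, 2, 5, 4]


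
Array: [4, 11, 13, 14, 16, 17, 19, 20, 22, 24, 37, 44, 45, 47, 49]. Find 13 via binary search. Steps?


Search for 13:
[0,14] mid=7 arr[7]=20
[0,6] mid=3 arr[3]=14
[0,2] mid=1 arr[1]=11
[2,2] mid=2 arr[2]=13
Total: 4 comparisons


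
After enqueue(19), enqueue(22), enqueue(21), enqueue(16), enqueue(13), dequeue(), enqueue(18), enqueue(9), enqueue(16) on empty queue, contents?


enqueue(19) -> [19]
enqueue(22) -> [19, 22]
enqueue(21) -> [19, 22, 21]
enqueue(16) -> [19, 22, 21, 16]
enqueue(13) -> [19, 22, 21, 16, 13]
dequeue() returns 19 -> [22, 21, 16, 13]
enqueue(18) -> [22, 21, 16, 13, 18]
enqueue(9) -> [22, 21, 16, 13, 18, 9]
enqueue(16) -> [22, 21, 16, 13, 18, 9, 16]
Final queue (front to back): [22, 21, 16, 13, 18, 9, 16]


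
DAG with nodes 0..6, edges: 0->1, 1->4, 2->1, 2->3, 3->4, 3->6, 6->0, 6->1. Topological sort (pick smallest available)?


Kahn's algorithm, process smallest node first
Order: [2, 3, 5, 6, 0, 1, 4]


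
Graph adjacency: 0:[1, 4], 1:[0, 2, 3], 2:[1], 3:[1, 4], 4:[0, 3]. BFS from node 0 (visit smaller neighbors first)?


BFS queue: start with [0]
Visit order: [0, 1, 4, 2, 3]


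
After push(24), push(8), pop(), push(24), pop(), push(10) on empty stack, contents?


push(24) -> [24]
push(8) -> [24, 8]
pop() returns 8 -> [24]
push(24) -> [24, 24]
pop() returns 24 -> [24]
push(10) -> [24, 10]
Final stack (bottom to top): [24, 10]


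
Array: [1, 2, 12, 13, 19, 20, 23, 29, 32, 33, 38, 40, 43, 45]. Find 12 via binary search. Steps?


Search for 12:
[0,13] mid=6 arr[6]=23
[0,5] mid=2 arr[2]=12
Total: 2 comparisons


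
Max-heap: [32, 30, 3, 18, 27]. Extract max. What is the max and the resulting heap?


Max = 32
Replace root with last, heapify down
Resulting heap: [30, 27, 3, 18]


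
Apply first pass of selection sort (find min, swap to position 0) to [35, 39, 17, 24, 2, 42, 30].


After one pass: [2, 39, 17, 24, 35, 42, 30]


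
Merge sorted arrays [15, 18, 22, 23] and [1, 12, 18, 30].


Compare heads, take smaller each step.
Merged: [1, 12, 15, 18, 18, 22, 23, 30]


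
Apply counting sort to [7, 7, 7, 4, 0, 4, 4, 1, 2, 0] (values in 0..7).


Count array: [2, 1, 1, 0, 3, 0, 0, 3]
Reconstruct: [0, 0, 1, 2, 4, 4, 4, 7, 7, 7]


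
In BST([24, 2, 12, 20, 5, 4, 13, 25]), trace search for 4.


BST root = 24
Search for 4: compare at each node
Path: [24, 2, 12, 5, 4]


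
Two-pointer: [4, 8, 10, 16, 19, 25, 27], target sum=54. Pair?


Two pointers: lo=0, hi=6
No pair sums to 54


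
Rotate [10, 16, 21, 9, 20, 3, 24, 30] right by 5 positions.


Right rotate by 5: [9, 20, 3, 24, 30, 10, 16, 21]


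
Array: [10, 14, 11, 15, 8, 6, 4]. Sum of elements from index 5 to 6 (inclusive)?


Prefix sums: [0, 10, 24, 35, 50, 58, 64, 68]
Sum[5..6] = prefix[7] - prefix[5] = 68 - 58 = 10


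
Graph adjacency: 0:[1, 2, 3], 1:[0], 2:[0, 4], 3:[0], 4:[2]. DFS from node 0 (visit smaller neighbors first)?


DFS stack-based: start with [0]
Visit order: [0, 1, 2, 4, 3]


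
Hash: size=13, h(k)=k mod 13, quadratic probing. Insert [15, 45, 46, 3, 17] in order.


Insertions: 15->slot 2; 45->slot 6; 46->slot 7; 3->slot 3; 17->slot 4
Table: [None, None, 15, 3, 17, None, 45, 46, None, None, None, None, None]


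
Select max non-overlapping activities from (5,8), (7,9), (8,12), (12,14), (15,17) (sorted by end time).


Greedy: pick earliest-ending, then skip overlaps.
Selected (4 activities): [(5, 8), (8, 12), (12, 14), (15, 17)]


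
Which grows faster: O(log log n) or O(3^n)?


double-logarithmic grows slower than exponential (base 3)
O(log log n) is asymptotically smaller; O(3^n) grows faster


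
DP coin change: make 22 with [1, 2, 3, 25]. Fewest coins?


dp[0]=0; dp[i]=1+min(dp[i-c] for c in coins)
...dp[17]=6, dp[18]=6, dp[19]=7, dp[20]=7, dp[21]=7, dp[22]=8
Minimum coins for 22 = 8


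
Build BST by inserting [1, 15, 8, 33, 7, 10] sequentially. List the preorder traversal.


Root = 1; build tree by BST insertion.
Preorder traversal: [1, 15, 8, 7, 10, 33]


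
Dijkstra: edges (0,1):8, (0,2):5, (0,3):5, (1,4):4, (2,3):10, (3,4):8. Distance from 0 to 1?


Dijkstra from 0:
Distances: {0: 0, 1: 8, 2: 5, 3: 5, 4: 12}
Shortest distance to 1 = 8, path = [0, 1]


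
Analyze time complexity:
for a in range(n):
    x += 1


Per nesting level: O(n) = O(n)
Complexity: O(n)


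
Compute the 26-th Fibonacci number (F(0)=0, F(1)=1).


F(n)=F(n-1)+F(n-2)
...F(24)=46368, F(25)=75025, F(26)=121393


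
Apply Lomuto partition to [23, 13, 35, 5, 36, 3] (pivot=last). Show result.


Elements <= 3 go left of pivot.
Result: [3, 13, 35, 5, 36, 23], pivot at index 0


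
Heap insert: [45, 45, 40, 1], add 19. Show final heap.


Append 19: [45, 45, 40, 1, 19]
Bubble up: no swaps needed
Result: [45, 45, 40, 1, 19]


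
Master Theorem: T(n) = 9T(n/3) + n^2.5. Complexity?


a=9, b=3, c=2.5. log_3(9)=2 < c=2.5. Case 3: O(n^c) = O(n^2.500)
Complexity: O(n^2.500)


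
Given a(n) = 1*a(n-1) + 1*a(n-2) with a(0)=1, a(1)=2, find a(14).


Build bottom-up:
...a(12)=377, a(13)=610, a(14)=1*610+1*377=987


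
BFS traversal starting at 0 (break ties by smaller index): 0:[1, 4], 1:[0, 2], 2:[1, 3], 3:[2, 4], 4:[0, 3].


BFS queue: start with [0]
Visit order: [0, 1, 4, 2, 3]


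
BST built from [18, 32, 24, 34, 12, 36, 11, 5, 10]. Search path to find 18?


BST root = 18
Search for 18: compare at each node
Path: [18]


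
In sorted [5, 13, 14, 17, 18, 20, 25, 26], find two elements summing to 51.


Two pointers: lo=0, hi=7
Found pair: (25, 26) summing to 51


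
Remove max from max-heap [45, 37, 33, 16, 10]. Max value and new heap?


Max = 45
Replace root with last, heapify down
Resulting heap: [37, 16, 33, 10]


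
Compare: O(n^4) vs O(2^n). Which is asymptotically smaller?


quartic grows slower than exponential
O(n^4) is asymptotically smaller; O(2^n) grows faster


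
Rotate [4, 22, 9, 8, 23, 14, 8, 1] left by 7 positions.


Left rotate by 7: [1, 4, 22, 9, 8, 23, 14, 8]


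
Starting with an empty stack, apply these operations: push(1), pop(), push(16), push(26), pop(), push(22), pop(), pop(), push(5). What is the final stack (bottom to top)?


push(1) -> [1]
pop() returns 1 -> []
push(16) -> [16]
push(26) -> [16, 26]
pop() returns 26 -> [16]
push(22) -> [16, 22]
pop() returns 22 -> [16]
pop() returns 16 -> []
push(5) -> [5]
Final stack (bottom to top): [5]


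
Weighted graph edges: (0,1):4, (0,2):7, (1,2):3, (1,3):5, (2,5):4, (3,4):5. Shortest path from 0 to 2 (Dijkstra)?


Dijkstra from 0:
Distances: {0: 0, 1: 4, 2: 7, 3: 9, 4: 14, 5: 11}
Shortest distance to 2 = 7, path = [0, 2]


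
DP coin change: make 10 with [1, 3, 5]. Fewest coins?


dp[0]=0; dp[i]=1+min(dp[i-c] for c in coins)
...dp[5]=1, dp[6]=2, dp[7]=3, dp[8]=2, dp[9]=3, dp[10]=2
Minimum coins for 10 = 2


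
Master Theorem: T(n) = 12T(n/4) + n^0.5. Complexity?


a=12, b=4, c=0.5. log_4(12)=1.792 > c=0.5. Case 1: O(n^log_b(a)) = O(n^1.792)
Complexity: O(n^1.792)


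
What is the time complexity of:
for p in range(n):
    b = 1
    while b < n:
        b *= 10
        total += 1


Per nesting level: O(n) * O(log n) = O(n log n)
Complexity: O(n log n)


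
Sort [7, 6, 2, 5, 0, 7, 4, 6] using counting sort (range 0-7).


Count array: [1, 0, 1, 0, 1, 1, 2, 2]
Reconstruct: [0, 2, 4, 5, 6, 6, 7, 7]


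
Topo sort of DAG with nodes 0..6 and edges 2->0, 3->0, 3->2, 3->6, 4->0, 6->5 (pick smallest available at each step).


Kahn's algorithm, process smallest node first
Order: [1, 3, 2, 4, 0, 6, 5]


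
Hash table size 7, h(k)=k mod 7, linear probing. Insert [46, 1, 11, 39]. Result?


Insertions: 46->slot 4; 1->slot 1; 11->slot 5; 39->slot 6
Table: [None, 1, None, None, 46, 11, 39]


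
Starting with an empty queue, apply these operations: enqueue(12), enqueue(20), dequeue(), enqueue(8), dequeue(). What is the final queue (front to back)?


enqueue(12) -> [12]
enqueue(20) -> [12, 20]
dequeue() returns 12 -> [20]
enqueue(8) -> [20, 8]
dequeue() returns 20 -> [8]
Final queue (front to back): [8]


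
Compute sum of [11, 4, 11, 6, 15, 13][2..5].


Prefix sums: [0, 11, 15, 26, 32, 47, 60]
Sum[2..5] = prefix[6] - prefix[2] = 60 - 15 = 45


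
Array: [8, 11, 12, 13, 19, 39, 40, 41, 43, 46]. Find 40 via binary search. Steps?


Search for 40:
[0,9] mid=4 arr[4]=19
[5,9] mid=7 arr[7]=41
[5,6] mid=5 arr[5]=39
[6,6] mid=6 arr[6]=40
Total: 4 comparisons


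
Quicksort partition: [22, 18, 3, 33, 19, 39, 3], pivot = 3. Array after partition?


Elements <= 3 go left of pivot.
Result: [3, 3, 22, 33, 19, 39, 18], pivot at index 1


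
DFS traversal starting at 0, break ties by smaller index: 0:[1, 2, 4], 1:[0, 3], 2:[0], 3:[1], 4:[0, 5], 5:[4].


DFS stack-based: start with [0]
Visit order: [0, 1, 3, 2, 4, 5]


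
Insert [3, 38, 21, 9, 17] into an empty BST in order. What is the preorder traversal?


Root = 3; build tree by BST insertion.
Preorder traversal: [3, 38, 21, 9, 17]


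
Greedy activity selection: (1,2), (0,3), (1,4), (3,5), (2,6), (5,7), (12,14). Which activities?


Greedy: pick earliest-ending, then skip overlaps.
Selected (4 activities): [(1, 2), (3, 5), (5, 7), (12, 14)]


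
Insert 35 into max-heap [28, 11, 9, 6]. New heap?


Append 35: [28, 11, 9, 6, 35]
Bubble up: swap idx 4(35) with idx 1(11); swap idx 1(35) with idx 0(28)
Result: [35, 28, 9, 6, 11]


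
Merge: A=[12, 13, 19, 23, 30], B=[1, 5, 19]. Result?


Compare heads, take smaller each step.
Merged: [1, 5, 12, 13, 19, 19, 23, 30]


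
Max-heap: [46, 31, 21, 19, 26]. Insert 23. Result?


Append 23: [46, 31, 21, 19, 26, 23]
Bubble up: swap idx 5(23) with idx 2(21)
Result: [46, 31, 23, 19, 26, 21]


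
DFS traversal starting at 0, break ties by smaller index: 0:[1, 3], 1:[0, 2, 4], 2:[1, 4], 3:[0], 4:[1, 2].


DFS stack-based: start with [0]
Visit order: [0, 1, 2, 4, 3]


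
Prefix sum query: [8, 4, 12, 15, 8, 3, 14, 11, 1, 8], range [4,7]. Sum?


Prefix sums: [0, 8, 12, 24, 39, 47, 50, 64, 75, 76, 84]
Sum[4..7] = prefix[8] - prefix[4] = 75 - 39 = 36


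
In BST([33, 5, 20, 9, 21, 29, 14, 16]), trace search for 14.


BST root = 33
Search for 14: compare at each node
Path: [33, 5, 20, 9, 14]


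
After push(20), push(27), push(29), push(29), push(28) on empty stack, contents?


push(20) -> [20]
push(27) -> [20, 27]
push(29) -> [20, 27, 29]
push(29) -> [20, 27, 29, 29]
push(28) -> [20, 27, 29, 29, 28]
Final stack (bottom to top): [20, 27, 29, 29, 28]


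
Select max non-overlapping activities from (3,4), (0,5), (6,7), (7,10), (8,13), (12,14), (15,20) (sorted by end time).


Greedy: pick earliest-ending, then skip overlaps.
Selected (5 activities): [(3, 4), (6, 7), (7, 10), (12, 14), (15, 20)]


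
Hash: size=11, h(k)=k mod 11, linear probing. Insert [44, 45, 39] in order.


Insertions: 44->slot 0; 45->slot 1; 39->slot 6
Table: [44, 45, None, None, None, None, 39, None, None, None, None]


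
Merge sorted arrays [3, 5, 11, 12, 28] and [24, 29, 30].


Compare heads, take smaller each step.
Merged: [3, 5, 11, 12, 24, 28, 29, 30]


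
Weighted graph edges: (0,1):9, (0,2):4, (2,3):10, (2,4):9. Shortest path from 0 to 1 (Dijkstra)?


Dijkstra from 0:
Distances: {0: 0, 1: 9, 2: 4, 3: 14, 4: 13}
Shortest distance to 1 = 9, path = [0, 1]


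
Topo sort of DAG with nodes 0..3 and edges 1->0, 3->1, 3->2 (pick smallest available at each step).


Kahn's algorithm, process smallest node first
Order: [3, 1, 0, 2]


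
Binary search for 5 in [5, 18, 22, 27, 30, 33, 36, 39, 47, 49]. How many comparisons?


Search for 5:
[0,9] mid=4 arr[4]=30
[0,3] mid=1 arr[1]=18
[0,0] mid=0 arr[0]=5
Total: 3 comparisons


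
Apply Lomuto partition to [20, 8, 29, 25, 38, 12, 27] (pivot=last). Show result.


Elements <= 27 go left of pivot.
Result: [20, 8, 25, 12, 27, 29, 38], pivot at index 4


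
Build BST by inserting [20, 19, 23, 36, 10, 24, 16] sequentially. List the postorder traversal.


Root = 20; build tree by BST insertion.
Postorder traversal: [16, 10, 19, 24, 36, 23, 20]


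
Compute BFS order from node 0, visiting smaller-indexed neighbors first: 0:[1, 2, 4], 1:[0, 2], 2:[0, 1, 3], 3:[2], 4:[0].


BFS queue: start with [0]
Visit order: [0, 1, 2, 4, 3]


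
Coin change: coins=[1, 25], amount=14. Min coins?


dp[0]=0; dp[i]=1+min(dp[i-c] for c in coins)
...dp[9]=9, dp[10]=10, dp[11]=11, dp[12]=12, dp[13]=13, dp[14]=14
Minimum coins for 14 = 14


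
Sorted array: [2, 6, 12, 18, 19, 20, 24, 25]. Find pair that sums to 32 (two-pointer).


Two pointers: lo=0, hi=7
Found pair: (12, 20) summing to 32


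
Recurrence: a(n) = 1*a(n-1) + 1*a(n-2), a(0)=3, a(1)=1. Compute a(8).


Build bottom-up:
...a(6)=23, a(7)=37, a(8)=1*37+1*23=60


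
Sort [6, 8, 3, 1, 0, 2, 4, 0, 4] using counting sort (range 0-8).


Count array: [2, 1, 1, 1, 2, 0, 1, 0, 1]
Reconstruct: [0, 0, 1, 2, 3, 4, 4, 6, 8]


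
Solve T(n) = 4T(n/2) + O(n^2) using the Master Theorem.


a=4, b=2, c=2. log_2(4)=2 = c=2. Case 2: O(n^c log n) = O(n^2 log n)
Complexity: O(n^2 log n)


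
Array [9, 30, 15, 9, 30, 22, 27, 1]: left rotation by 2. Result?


Left rotate by 2: [15, 9, 30, 22, 27, 1, 9, 30]


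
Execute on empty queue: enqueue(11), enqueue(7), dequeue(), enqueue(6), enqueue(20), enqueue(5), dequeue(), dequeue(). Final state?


enqueue(11) -> [11]
enqueue(7) -> [11, 7]
dequeue() returns 11 -> [7]
enqueue(6) -> [7, 6]
enqueue(20) -> [7, 6, 20]
enqueue(5) -> [7, 6, 20, 5]
dequeue() returns 7 -> [6, 20, 5]
dequeue() returns 6 -> [20, 5]
Final queue (front to back): [20, 5]


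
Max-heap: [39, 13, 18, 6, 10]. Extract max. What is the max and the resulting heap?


Max = 39
Replace root with last, heapify down
Resulting heap: [18, 13, 10, 6]


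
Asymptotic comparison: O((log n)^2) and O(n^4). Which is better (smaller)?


polylogarithmic grows slower than quartic
O((log n)^2) is asymptotically smaller; O(n^4) grows faster


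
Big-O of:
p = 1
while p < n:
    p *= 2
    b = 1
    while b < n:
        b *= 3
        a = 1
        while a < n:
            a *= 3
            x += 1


Per nesting level: O(log n) * O(log n) * O(log n) = O((log n)^3)
Complexity: O((log n)^3)


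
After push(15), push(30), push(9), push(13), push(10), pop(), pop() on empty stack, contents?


push(15) -> [15]
push(30) -> [15, 30]
push(9) -> [15, 30, 9]
push(13) -> [15, 30, 9, 13]
push(10) -> [15, 30, 9, 13, 10]
pop() returns 10 -> [15, 30, 9, 13]
pop() returns 13 -> [15, 30, 9]
Final stack (bottom to top): [15, 30, 9]


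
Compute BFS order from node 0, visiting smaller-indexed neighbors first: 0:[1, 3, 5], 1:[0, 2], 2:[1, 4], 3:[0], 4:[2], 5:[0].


BFS queue: start with [0]
Visit order: [0, 1, 3, 5, 2, 4]


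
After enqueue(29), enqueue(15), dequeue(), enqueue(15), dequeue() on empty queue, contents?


enqueue(29) -> [29]
enqueue(15) -> [29, 15]
dequeue() returns 29 -> [15]
enqueue(15) -> [15, 15]
dequeue() returns 15 -> [15]
Final queue (front to back): [15]


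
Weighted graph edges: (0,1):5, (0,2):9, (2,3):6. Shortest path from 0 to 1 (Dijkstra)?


Dijkstra from 0:
Distances: {0: 0, 1: 5, 2: 9, 3: 15}
Shortest distance to 1 = 5, path = [0, 1]


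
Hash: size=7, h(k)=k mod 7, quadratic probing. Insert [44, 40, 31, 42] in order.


Insertions: 44->slot 2; 40->slot 5; 31->slot 3; 42->slot 0
Table: [42, None, 44, 31, None, 40, None]


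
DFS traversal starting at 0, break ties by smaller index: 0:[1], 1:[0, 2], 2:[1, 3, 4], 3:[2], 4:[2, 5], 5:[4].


DFS stack-based: start with [0]
Visit order: [0, 1, 2, 3, 4, 5]


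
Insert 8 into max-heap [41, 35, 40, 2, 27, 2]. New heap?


Append 8: [41, 35, 40, 2, 27, 2, 8]
Bubble up: no swaps needed
Result: [41, 35, 40, 2, 27, 2, 8]


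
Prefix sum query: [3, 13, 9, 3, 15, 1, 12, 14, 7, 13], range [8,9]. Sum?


Prefix sums: [0, 3, 16, 25, 28, 43, 44, 56, 70, 77, 90]
Sum[8..9] = prefix[10] - prefix[8] = 90 - 70 = 20


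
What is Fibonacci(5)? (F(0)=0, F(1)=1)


F(n)=F(n-1)+F(n-2)
...F(3)=2, F(4)=3, F(5)=5


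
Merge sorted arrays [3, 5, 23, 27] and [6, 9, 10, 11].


Compare heads, take smaller each step.
Merged: [3, 5, 6, 9, 10, 11, 23, 27]


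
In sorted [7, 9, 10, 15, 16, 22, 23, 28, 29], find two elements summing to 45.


Two pointers: lo=0, hi=8
Found pair: (16, 29) summing to 45


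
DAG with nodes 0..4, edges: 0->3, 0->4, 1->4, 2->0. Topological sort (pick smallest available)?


Kahn's algorithm, process smallest node first
Order: [1, 2, 0, 3, 4]


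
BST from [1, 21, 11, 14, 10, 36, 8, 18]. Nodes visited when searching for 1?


BST root = 1
Search for 1: compare at each node
Path: [1]


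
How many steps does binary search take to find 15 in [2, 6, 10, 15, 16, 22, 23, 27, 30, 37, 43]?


Search for 15:
[0,10] mid=5 arr[5]=22
[0,4] mid=2 arr[2]=10
[3,4] mid=3 arr[3]=15
Total: 3 comparisons


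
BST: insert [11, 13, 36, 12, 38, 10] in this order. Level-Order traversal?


Root = 11; build tree by BST insertion.
Level-Order traversal: [11, 10, 13, 12, 36, 38]


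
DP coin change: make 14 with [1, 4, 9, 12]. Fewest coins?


dp[0]=0; dp[i]=1+min(dp[i-c] for c in coins)
...dp[9]=1, dp[10]=2, dp[11]=3, dp[12]=1, dp[13]=2, dp[14]=3
Minimum coins for 14 = 3


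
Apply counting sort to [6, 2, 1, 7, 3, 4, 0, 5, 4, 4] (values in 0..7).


Count array: [1, 1, 1, 1, 3, 1, 1, 1]
Reconstruct: [0, 1, 2, 3, 4, 4, 4, 5, 6, 7]


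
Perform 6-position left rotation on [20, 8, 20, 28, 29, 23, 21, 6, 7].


Left rotate by 6: [21, 6, 7, 20, 8, 20, 28, 29, 23]


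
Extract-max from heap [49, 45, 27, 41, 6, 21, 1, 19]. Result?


Max = 49
Replace root with last, heapify down
Resulting heap: [45, 41, 27, 19, 6, 21, 1]


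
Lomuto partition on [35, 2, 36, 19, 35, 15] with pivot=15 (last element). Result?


Elements <= 15 go left of pivot.
Result: [2, 15, 36, 19, 35, 35], pivot at index 1


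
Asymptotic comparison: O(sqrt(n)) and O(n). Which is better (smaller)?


sublinear grows slower than linear
O(sqrt(n)) is asymptotically smaller; O(n) grows faster


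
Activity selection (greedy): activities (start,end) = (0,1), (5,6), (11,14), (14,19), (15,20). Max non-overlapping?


Greedy: pick earliest-ending, then skip overlaps.
Selected (4 activities): [(0, 1), (5, 6), (11, 14), (14, 19)]


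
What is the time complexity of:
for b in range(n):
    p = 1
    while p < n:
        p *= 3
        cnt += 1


Per nesting level: O(n) * O(log n) = O(n log n)
Complexity: O(n log n)


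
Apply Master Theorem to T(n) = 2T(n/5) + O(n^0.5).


a=2, b=5, c=0.5. log_5(2)=0.431 < c=0.5. Case 3: O(n^c) = O(sqrt(n))
Complexity: O(sqrt(n))


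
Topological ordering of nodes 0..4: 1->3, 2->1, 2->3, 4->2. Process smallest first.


Kahn's algorithm, process smallest node first
Order: [0, 4, 2, 1, 3]


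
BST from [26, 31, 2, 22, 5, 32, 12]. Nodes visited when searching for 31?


BST root = 26
Search for 31: compare at each node
Path: [26, 31]


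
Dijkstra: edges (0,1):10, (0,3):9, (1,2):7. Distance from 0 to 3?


Dijkstra from 0:
Distances: {0: 0, 1: 10, 2: 17, 3: 9}
Shortest distance to 3 = 9, path = [0, 3]


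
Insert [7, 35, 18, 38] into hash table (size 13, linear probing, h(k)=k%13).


Insertions: 7->slot 7; 35->slot 9; 18->slot 5; 38->slot 12
Table: [None, None, None, None, None, 18, None, 7, None, 35, None, None, 38]


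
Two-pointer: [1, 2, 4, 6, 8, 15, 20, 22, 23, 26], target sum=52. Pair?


Two pointers: lo=0, hi=9
No pair sums to 52


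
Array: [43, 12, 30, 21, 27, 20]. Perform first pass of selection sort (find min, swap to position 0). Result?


After one pass: [12, 43, 30, 21, 27, 20]


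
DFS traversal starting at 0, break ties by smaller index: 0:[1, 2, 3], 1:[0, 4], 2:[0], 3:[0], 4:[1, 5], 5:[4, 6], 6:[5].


DFS stack-based: start with [0]
Visit order: [0, 1, 4, 5, 6, 2, 3]


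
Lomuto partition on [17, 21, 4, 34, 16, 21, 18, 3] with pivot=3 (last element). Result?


Elements <= 3 go left of pivot.
Result: [3, 21, 4, 34, 16, 21, 18, 17], pivot at index 0


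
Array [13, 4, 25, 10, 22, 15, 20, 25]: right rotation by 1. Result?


Right rotate by 1: [25, 13, 4, 25, 10, 22, 15, 20]


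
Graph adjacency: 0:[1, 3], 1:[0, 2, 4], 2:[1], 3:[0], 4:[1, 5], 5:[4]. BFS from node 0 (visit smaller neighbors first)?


BFS queue: start with [0]
Visit order: [0, 1, 3, 2, 4, 5]


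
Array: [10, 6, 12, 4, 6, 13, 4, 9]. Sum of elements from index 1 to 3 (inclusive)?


Prefix sums: [0, 10, 16, 28, 32, 38, 51, 55, 64]
Sum[1..3] = prefix[4] - prefix[1] = 32 - 10 = 22


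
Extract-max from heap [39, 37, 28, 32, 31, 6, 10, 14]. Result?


Max = 39
Replace root with last, heapify down
Resulting heap: [37, 32, 28, 14, 31, 6, 10]


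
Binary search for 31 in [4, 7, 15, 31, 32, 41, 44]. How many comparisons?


Search for 31:
[0,6] mid=3 arr[3]=31
Total: 1 comparisons


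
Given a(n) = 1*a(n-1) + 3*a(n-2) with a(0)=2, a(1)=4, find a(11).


Build bottom-up:
...a(9)=3334, a(10)=7684, a(11)=1*7684+3*3334=17686


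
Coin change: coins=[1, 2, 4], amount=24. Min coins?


dp[0]=0; dp[i]=1+min(dp[i-c] for c in coins)
...dp[19]=6, dp[20]=5, dp[21]=6, dp[22]=6, dp[23]=7, dp[24]=6
Minimum coins for 24 = 6


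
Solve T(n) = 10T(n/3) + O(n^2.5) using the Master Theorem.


a=10, b=3, c=2.5. log_3(10)=2.096 < c=2.5. Case 3: O(n^c) = O(n^2.500)
Complexity: O(n^2.500)


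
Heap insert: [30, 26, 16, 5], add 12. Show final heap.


Append 12: [30, 26, 16, 5, 12]
Bubble up: no swaps needed
Result: [30, 26, 16, 5, 12]


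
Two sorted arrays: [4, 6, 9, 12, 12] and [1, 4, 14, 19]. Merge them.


Compare heads, take smaller each step.
Merged: [1, 4, 4, 6, 9, 12, 12, 14, 19]


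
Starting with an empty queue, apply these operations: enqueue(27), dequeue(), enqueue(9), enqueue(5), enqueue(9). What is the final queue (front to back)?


enqueue(27) -> [27]
dequeue() returns 27 -> []
enqueue(9) -> [9]
enqueue(5) -> [9, 5]
enqueue(9) -> [9, 5, 9]
Final queue (front to back): [9, 5, 9]


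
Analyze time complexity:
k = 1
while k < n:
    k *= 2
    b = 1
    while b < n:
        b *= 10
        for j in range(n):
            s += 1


Per nesting level: O(log n) * O(log n) * O(n) = O(n (log n)^2)
Complexity: O(n (log n)^2)


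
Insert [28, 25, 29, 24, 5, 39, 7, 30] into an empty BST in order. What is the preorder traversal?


Root = 28; build tree by BST insertion.
Preorder traversal: [28, 25, 24, 5, 7, 29, 39, 30]


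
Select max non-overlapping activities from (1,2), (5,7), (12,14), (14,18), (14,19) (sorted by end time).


Greedy: pick earliest-ending, then skip overlaps.
Selected (4 activities): [(1, 2), (5, 7), (12, 14), (14, 18)]


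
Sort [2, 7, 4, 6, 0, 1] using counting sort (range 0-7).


Count array: [1, 1, 1, 0, 1, 0, 1, 1]
Reconstruct: [0, 1, 2, 4, 6, 7]


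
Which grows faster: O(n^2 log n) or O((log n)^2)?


polylogarithmic grows slower than n^2 log n
O((log n)^2) is asymptotically smaller; O(n^2 log n) grows faster


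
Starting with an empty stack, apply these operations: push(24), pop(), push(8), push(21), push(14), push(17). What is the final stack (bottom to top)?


push(24) -> [24]
pop() returns 24 -> []
push(8) -> [8]
push(21) -> [8, 21]
push(14) -> [8, 21, 14]
push(17) -> [8, 21, 14, 17]
Final stack (bottom to top): [8, 21, 14, 17]


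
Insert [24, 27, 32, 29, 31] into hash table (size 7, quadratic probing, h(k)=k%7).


Insertions: 24->slot 3; 27->slot 6; 32->slot 4; 29->slot 1; 31->slot 0
Table: [31, 29, None, 24, 32, None, 27]


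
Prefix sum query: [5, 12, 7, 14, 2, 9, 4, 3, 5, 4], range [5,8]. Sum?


Prefix sums: [0, 5, 17, 24, 38, 40, 49, 53, 56, 61, 65]
Sum[5..8] = prefix[9] - prefix[5] = 61 - 40 = 21


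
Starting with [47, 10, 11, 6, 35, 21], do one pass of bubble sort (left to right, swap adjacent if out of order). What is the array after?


After one pass: [10, 11, 6, 35, 21, 47]


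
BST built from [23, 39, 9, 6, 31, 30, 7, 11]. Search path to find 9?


BST root = 23
Search for 9: compare at each node
Path: [23, 9]


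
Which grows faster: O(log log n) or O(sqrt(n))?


double-logarithmic grows slower than sublinear
O(log log n) is asymptotically smaller; O(sqrt(n)) grows faster


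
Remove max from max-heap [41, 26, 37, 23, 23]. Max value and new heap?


Max = 41
Replace root with last, heapify down
Resulting heap: [37, 26, 23, 23]


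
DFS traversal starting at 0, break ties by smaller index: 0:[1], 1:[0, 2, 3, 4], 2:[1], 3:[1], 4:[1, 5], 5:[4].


DFS stack-based: start with [0]
Visit order: [0, 1, 2, 3, 4, 5]


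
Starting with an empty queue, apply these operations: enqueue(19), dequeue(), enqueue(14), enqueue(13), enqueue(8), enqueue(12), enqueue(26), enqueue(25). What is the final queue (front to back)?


enqueue(19) -> [19]
dequeue() returns 19 -> []
enqueue(14) -> [14]
enqueue(13) -> [14, 13]
enqueue(8) -> [14, 13, 8]
enqueue(12) -> [14, 13, 8, 12]
enqueue(26) -> [14, 13, 8, 12, 26]
enqueue(25) -> [14, 13, 8, 12, 26, 25]
Final queue (front to back): [14, 13, 8, 12, 26, 25]


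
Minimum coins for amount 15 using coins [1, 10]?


dp[0]=0; dp[i]=1+min(dp[i-c] for c in coins)
...dp[10]=1, dp[11]=2, dp[12]=3, dp[13]=4, dp[14]=5, dp[15]=6
Minimum coins for 15 = 6


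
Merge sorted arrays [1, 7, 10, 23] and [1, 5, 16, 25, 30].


Compare heads, take smaller each step.
Merged: [1, 1, 5, 7, 10, 16, 23, 25, 30]


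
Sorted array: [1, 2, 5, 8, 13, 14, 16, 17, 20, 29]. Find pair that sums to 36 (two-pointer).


Two pointers: lo=0, hi=9
Found pair: (16, 20) summing to 36


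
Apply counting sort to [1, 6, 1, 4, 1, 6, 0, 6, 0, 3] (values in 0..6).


Count array: [2, 3, 0, 1, 1, 0, 3]
Reconstruct: [0, 0, 1, 1, 1, 3, 4, 6, 6, 6]


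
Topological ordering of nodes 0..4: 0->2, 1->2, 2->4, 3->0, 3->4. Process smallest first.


Kahn's algorithm, process smallest node first
Order: [1, 3, 0, 2, 4]


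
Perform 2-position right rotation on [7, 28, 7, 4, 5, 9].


Right rotate by 2: [5, 9, 7, 28, 7, 4]


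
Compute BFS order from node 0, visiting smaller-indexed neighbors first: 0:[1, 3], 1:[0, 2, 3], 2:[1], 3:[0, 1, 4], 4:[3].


BFS queue: start with [0]
Visit order: [0, 1, 3, 2, 4]


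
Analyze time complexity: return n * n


Analysis: constant-time operation, no loop
Complexity: O(1)


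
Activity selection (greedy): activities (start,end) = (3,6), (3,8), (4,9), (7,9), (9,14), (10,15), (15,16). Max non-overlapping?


Greedy: pick earliest-ending, then skip overlaps.
Selected (4 activities): [(3, 6), (7, 9), (9, 14), (15, 16)]


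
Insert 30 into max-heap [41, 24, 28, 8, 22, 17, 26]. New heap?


Append 30: [41, 24, 28, 8, 22, 17, 26, 30]
Bubble up: swap idx 7(30) with idx 3(8); swap idx 3(30) with idx 1(24)
Result: [41, 30, 28, 24, 22, 17, 26, 8]


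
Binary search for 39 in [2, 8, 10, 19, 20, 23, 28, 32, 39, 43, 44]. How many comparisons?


Search for 39:
[0,10] mid=5 arr[5]=23
[6,10] mid=8 arr[8]=39
Total: 2 comparisons


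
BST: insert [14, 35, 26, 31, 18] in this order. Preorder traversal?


Root = 14; build tree by BST insertion.
Preorder traversal: [14, 35, 26, 18, 31]


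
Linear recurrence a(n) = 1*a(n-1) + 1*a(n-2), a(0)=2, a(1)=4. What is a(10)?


Build bottom-up:
...a(8)=110, a(9)=178, a(10)=1*178+1*110=288


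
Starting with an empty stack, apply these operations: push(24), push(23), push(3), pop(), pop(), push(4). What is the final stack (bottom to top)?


push(24) -> [24]
push(23) -> [24, 23]
push(3) -> [24, 23, 3]
pop() returns 3 -> [24, 23]
pop() returns 23 -> [24]
push(4) -> [24, 4]
Final stack (bottom to top): [24, 4]


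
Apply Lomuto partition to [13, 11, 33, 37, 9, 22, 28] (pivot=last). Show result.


Elements <= 28 go left of pivot.
Result: [13, 11, 9, 22, 28, 37, 33], pivot at index 4


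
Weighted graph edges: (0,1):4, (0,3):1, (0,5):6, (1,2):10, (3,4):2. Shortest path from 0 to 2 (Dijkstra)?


Dijkstra from 0:
Distances: {0: 0, 1: 4, 2: 14, 3: 1, 4: 3, 5: 6}
Shortest distance to 2 = 14, path = [0, 1, 2]


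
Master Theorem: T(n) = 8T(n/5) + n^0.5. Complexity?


a=8, b=5, c=0.5. log_5(8)=1.292 > c=0.5. Case 1: O(n^log_b(a)) = O(n^1.292)
Complexity: O(n^1.292)


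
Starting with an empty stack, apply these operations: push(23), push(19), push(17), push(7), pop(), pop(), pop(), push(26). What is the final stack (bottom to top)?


push(23) -> [23]
push(19) -> [23, 19]
push(17) -> [23, 19, 17]
push(7) -> [23, 19, 17, 7]
pop() returns 7 -> [23, 19, 17]
pop() returns 17 -> [23, 19]
pop() returns 19 -> [23]
push(26) -> [23, 26]
Final stack (bottom to top): [23, 26]


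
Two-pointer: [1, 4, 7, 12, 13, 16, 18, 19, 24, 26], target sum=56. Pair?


Two pointers: lo=0, hi=9
No pair sums to 56
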